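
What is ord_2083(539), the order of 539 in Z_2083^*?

The order of 539 must divide p − 1 = 2082 = 2 · 3 · 347.
Divisors: 1, 2, 3, 6, 347, 694, 1041, 2082.
Check each in increasing order: 539^1 ≡ 539;  539^2 ≡ 984;  539^3 ≡ 1294;  539^6 ≡ 1787;  539^347 ≡ 2082;  539^694 ≡ 1.
Smallest exponent giving 1 is 694.

694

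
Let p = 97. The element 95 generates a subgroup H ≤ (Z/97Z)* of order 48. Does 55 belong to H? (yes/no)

55 ∈ ⟨95⟩ iff 55^48 ≡ 1 (mod 97), since |⟨95⟩| = 48.
55^48 mod 97 = 96.
Since 96 ≠ 1, 55 does not lie in the subgroup.

no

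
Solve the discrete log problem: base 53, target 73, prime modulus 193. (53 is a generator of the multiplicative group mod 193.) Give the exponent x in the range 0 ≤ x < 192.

Baby-step giant-step with m = ceil(sqrt(192)) = 14.
Baby table (53^j mod 193 for j=0..13):
  0:1  1:53  2:107  3:74  4:62  5:5  6:72  7:149
  8:177  9:117  10:25  11:167  12:166  13:113
Giant step factor: 53^(-14) ≡ 161 (mod 193).
Scan 73·161^i mod 193 for i = 0, 1, …:
  i=0: 73   i=1: 173   i=2: 61   i=3: 171
  i=4: 125   i=5: 53
Match at i=5, j=1: x = 5·14 + 1 = 71.

71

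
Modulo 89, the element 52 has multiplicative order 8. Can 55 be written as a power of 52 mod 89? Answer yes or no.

yes

55 ∈ ⟨52⟩ iff 55^8 ≡ 1 (mod 89), since |⟨52⟩| = 8.
55^8 mod 89 = 1.
Since 1 = 1, 55 lies in the subgroup.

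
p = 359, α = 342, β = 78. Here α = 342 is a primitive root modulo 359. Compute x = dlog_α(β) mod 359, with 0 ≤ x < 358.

341

Baby-step giant-step with m = ceil(sqrt(358)) = 19.
Baby table (342^j mod 359 for j=0..18):
  0:1  1:342  2:289  3:113  4:233  5:347  6:204  7:122
  8:80  9:76  10:144  11:65  12:331  13:117  14:165  15:67
  16:297  17:336  18:32
Giant step factor: 342^(-19) ≡ 163 (mod 359).
Scan 78·163^i mod 359 for i = 0, 1, …:
  i=0: 78   i=1: 149   i=2: 234   i=3: 88
  i=4: 343   i=5: 264   i=6: 311   i=7: 74
  i=8: 215   i=9: 222     …   i=16: 183
  i=17: 32
Match at i=17, j=18: x = 17·19 + 18 = 341.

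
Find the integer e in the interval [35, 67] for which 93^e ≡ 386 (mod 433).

67

Compute 93^35 mod 433 = 248, then multiply by 93 repeatedly:
  93^35=248  93^36=115  93^37=303  93^38=34  93^39=131
  93^40=59  93^41=291  93^42=217  93^43=263  93^44=211
  93^45=138  93^46=277  93^47=214  93^48=417  93^49=244
  93^50=176  93^51=347  93^52=229  93^53=80  93^54=79
  93^55=419  93^56=430  93^57=154  93^58=33  93^59=38
  93^60=70  93^61=15  93^62=96  93^63=268  93^64=243
  93^65=83  93^66=358  93^67=386
Found 386 at exponent 67.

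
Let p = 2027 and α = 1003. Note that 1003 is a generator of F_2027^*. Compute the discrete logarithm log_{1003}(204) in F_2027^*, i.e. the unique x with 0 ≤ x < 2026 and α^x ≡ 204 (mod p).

194

Baby-step giant-step with m = ceil(sqrt(2026)) = 46.
Baby table (1003^j mod 2027 for j=0..45):
  0:1  1:1003  2:617  3:616  4:1640  5:1023  6:407  7:794
  8:1798  9:1391  10:597  11:826  12:1462  13:865  14:39  15:604
  16:1766  17:1727  18:1123  19:1384  20:1684  21:561  22:1204  23:1547
  24:986  25:1809  26:262  27:1303  28:1521  29:1259  30:1983  31:462
  32:1230  33:1274  34:812  35:1609  36:335  37:1550  38:1968  39:1633
  40:83  41:142  42:536  43:453  44:311  45:1802
Giant step factor: 1003^(-46) ≡ 1737 (mod 2027).
Scan 204·1737^i mod 2027 for i = 0, 1, …:
  i=0: 204   i=1: 1650   i=2: 1899   i=3: 634
  i=4: 597
Match at i=4, j=10: x = 4·46 + 10 = 194.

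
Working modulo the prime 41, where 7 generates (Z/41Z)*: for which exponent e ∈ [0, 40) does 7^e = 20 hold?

6

Successive powers of 7 modulo 41:
  7^0=1  7^1=7  7^2=8  7^3=15  7^4=23  7^5=38
  7^6=20
So 7^6 ≡ 20 (mod 41), giving e = 6.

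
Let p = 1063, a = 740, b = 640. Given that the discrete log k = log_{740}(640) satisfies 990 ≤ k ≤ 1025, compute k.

Compute 740^990 mod 1063 = 325, then multiply by 740 repeatedly:
  740^990=325  740^991=262  740^992=414  740^993=216  740^994=390
  740^995=527  740^996=922  740^997=897  740^998=468  740^999=845
  740^1000=256  740^1001=226  740^1002=349  740^1003=1014  740^1004=945
  740^1005=909  740^1006=844  740^1007=579  740^1008=71  740^1009=453
  740^1010=375  740^1011=57  740^1012=723  740^1013=331  740^1014=450
  740^1015=281  740^1016=655  740^1017=1035  740^1018=540  740^1019=975
  740^1020=786  740^1021=179  740^1022=648  740^1023=107  740^1024=518
  740^1025=640
Found 640 at exponent 1025.

1025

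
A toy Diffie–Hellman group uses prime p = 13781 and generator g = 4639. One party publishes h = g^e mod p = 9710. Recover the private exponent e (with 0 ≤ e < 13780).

Baby-step giant-step with m = ceil(sqrt(13780)) = 118.
Baby table (4639^j mod 13781 for j=0..117):
  0:1  1:4639  2:8180  3:7927  4:5645  5:3255  6:9750  7:1008
  8:4353  9:4402  10:11217  11:12388  12:1162  13:2147  14:10051  15:5466
  16:13515  17:6316  18:1518  19:13692  20:559  21:2373  22:11109  23:7492
  24:13487  25:453  26:6755  27:12232  28:7871  29:7700  30:13729  31:6830
  32:1851  33:1226  34:9642  35:9893  36:2897  37:2708  38:7921  39:5373
  40:9299  41:3531  42:8481  43:12385  44:1026  45:5169  46:51  47:2312
  48:3750  49:4628  50:12275  51:633  52:1134  53:10065  54:1507  55:4006
  56:7046  57:11643  58:4138  59:13030  60:2704  61:3146  62:215  63:5153
  64:8513  65:9242  66:947  67:10775  68:1538  69:10005  70:12568  71:9322
  72:13761  73:3687  74:1772  75:6832  76:11129  77:3805  78:11715  79:7402
  80:9407  81:8427  82:9937  83:298  84:4322  85:12184  86:5695  87:928
  88:5320  89:11490  90:10983  91:1780  92:2601  93:7664  94:12097  95:1751
  96:5880  97:4721  98:2710  99:3418  100:7952  101:11372  102:1040  103:1210
  104:4323  105:3042  106:94  107:8855  108:10965  109:964  110:6952  111:2788
  112:6954  113:12066  114:9533  115:358  116:7042  117:6868
Giant step factor: 4639^(-118) ≡ 11903 (mod 13781).
Scan 9710·11903^i mod 13781 for i = 0, 1, …:
  i=0: 9710   i=1: 10664   i=2: 10582   i=3: 12987
  i=4: 2784   i=5: 8428   i=6: 6585   i=7: 8708
  i=8: 4423   i=9: 3549     …   i=47: 12761
  i=48: 1
Match at i=48, j=0: e = 48·118 + 0 = 5664.

5664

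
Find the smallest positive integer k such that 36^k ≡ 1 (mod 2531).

1265

The order of 36 must divide p − 1 = 2530 = 2 · 5 · 11 · 23.
Divisors: 1, 2, 5, 10, 11, 22, 23, 46, 55, 110, 115, 230, 253, 506, 1265, 2530.
Check each in increasing order: 36^1 ≡ 36;  36^2 ≡ 1296;  36^5 ≡ 586;  36^10 ≡ 1711;  36^11 ≡ 852;  36^22 ≡ 2038;  36^23 ≡ 2500;  36^46 ≡ 961;  36^55 ≡ 1452;  36^110 ≡ 2512;  36^115 ≡ 1521;  36^230 ≡ 107;  36^253 ≡ 1745;  36^506 ≡ 232;  36^1265 ≡ 1.
Smallest exponent giving 1 is 1265.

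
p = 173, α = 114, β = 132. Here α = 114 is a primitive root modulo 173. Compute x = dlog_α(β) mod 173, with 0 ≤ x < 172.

108

Baby-step giant-step with m = ceil(sqrt(172)) = 14.
Baby table (114^j mod 173 for j=0..13):
  0:1  1:114  2:21  3:145  4:95  5:104  6:92  7:108
  8:29  9:19  10:90  11:53  12:160  13:75
Giant step factor: 114^(-14) ≡ 64 (mod 173).
Scan 132·64^i mod 173 for i = 0, 1, …:
  i=0: 132   i=1: 144   i=2: 47   i=3: 67
  i=4: 136   i=5: 54   i=6: 169   i=7: 90
Match at i=7, j=10: x = 7·14 + 10 = 108.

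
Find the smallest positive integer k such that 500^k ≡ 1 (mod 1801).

300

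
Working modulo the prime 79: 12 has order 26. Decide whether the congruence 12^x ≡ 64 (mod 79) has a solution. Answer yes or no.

yes

64 ∈ ⟨12⟩ iff 64^26 ≡ 1 (mod 79), since |⟨12⟩| = 26.
64^26 mod 79 = 1.
Since 1 = 1, 64 lies in the subgroup.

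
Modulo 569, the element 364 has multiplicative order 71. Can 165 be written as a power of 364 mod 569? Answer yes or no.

165 ∈ ⟨364⟩ iff 165^71 ≡ 1 (mod 569), since |⟨364⟩| = 71.
165^71 mod 569 = 1.
Since 1 = 1, 165 lies in the subgroup.

yes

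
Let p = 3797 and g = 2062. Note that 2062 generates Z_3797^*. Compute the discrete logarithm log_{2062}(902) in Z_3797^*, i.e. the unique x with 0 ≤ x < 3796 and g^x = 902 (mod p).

Baby-step giant-step with m = ceil(sqrt(3796)) = 62.
Baby table (2062^j mod 3797 for j=0..61):
  0:1  1:2062  2:3001  3:2749  4:3314  5:2665  6:971  7:1183
  8:1672  9:3785  10:1835  11:1958  12:1185  13:1999  14:2193  15:3536
  16:992  17:2718  18:144  19:762  20:3083  21:968  22:2591  23:263
  24:3132  25:3284  26:1557  27:2069  28:2247  29:974  30:3572  31:3081
  32:641  33:386  34:2359  35:301  36:1751  37:3412  38:3500  39:2700
  40:998  41:3699  42:2962  43:2068  44:185  45:1770  46:823  47:3564
  48:1773  49:3212  50:1176  51:2426  52:1763  53:1577  54:1542  55:1515
  56:2796  57:1506  58:3223  59:1076  60:1264  61:1626
Giant step factor: 2062^(-62) ≡ 249 (mod 3797).
Scan 902·249^i mod 3797 for i = 0, 1, …:
  i=0: 902   i=1: 575   i=2: 2686   i=3: 542
  i=4: 2063   i=5: 1092   i=6: 2321   i=7: 785
  i=8: 1818   i=9: 839     …   i=41: 868
  i=42: 3500
Match at i=42, j=38: x = 42·62 + 38 = 2642.

2642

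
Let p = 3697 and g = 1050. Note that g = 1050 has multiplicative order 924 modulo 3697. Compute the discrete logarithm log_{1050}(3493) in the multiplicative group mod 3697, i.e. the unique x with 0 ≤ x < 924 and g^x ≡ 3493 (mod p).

371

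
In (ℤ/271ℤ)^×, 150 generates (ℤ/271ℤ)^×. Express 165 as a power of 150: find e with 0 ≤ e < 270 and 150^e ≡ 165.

Baby-step giant-step with m = ceil(sqrt(270)) = 17.
Baby table (150^j mod 271 for j=0..16):
  0:1  1:150  2:7  3:237  4:49  5:33  6:72  7:231
  8:233  9:262  10:5  11:208  12:35  13:101  14:245  15:165
  16:89
Giant step factor: 150^(-17) ≡ 42 (mod 271).
Scan 165·42^i mod 271 for i = 0, 1, …:
  i=0: 165
Match at i=0, j=15: e = 0·17 + 15 = 15.

15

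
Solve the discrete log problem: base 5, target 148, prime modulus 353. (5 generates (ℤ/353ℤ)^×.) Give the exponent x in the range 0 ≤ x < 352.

39

Baby-step giant-step with m = ceil(sqrt(352)) = 19.
Baby table (5^j mod 353 for j=0..18):
  0:1  1:5  2:25  3:125  4:272  5:301  6:93  7:112
  8:207  9:329  10:233  11:106  12:177  13:179  14:189  15:239
  16:136  17:327  18:223
Giant step factor: 5^(-19) ≡ 145 (mod 353).
Scan 148·145^i mod 353 for i = 0, 1, …:
  i=0: 148   i=1: 280   i=2: 5
Match at i=2, j=1: x = 2·19 + 1 = 39.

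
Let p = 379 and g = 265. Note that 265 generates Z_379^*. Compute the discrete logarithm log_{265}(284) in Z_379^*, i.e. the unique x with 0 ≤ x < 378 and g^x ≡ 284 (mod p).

331

Baby-step giant-step with m = ceil(sqrt(378)) = 20.
Baby table (265^j mod 379 for j=0..19):
  0:1  1:265  2:110  3:346  4:351  5:160  6:331  7:166
  8:26  9:68  10:207  11:279  12:30  13:370  14:268  15:147
  16:297  17:252  18:76  19:53
Giant step factor: 265^(-20) ≡ 224 (mod 379).
Scan 284·224^i mod 379 for i = 0, 1, …:
  i=0: 284   i=1: 323   i=2: 342   i=3: 50
  i=4: 209   i=5: 199   i=6: 233   i=7: 269
  i=8: 374   i=9: 17     …   i=15: 74
  i=16: 279
Match at i=16, j=11: x = 16·20 + 11 = 331.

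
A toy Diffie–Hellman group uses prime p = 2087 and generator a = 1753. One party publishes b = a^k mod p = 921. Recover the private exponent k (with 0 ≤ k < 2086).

Baby-step giant-step with m = ceil(sqrt(2086)) = 46.
Baby table (1753^j mod 2087 for j=0..45):
  0:1  1:1753  2:945  3:1594  4:1876  5:1603  6:957  7:1760
  8:694  9:1948  10:512  11:126  12:1743  13:111  14:492  15:545
  16:1626  17:1623  18:538  19:1877  20:1269  21:1902  22:1267  23:483
  24:1464  25:1469  26:1886  27:350  28:2059  29:1004  30:671  31:1282
  32:1734  33:1030  34:335  35:808  36:1438  37:1805  38:273  39:646
  40:1284  41:1066  42:833  43:1436  44:386  45:470
Giant step factor: 1753^(-46) ≡ 1321 (mod 2087).
Scan 921·1321^i mod 2087 for i = 0, 1, …:
  i=0: 921   i=1: 2007   i=2: 757   i=3: 324
  i=4: 169   i=5: 2027   i=6: 46   i=7: 243
  i=8: 1692   i=9: 2042   i=10: 1078   i=11: 704
  i=12: 1269
Match at i=12, j=20: k = 12·46 + 20 = 572.

572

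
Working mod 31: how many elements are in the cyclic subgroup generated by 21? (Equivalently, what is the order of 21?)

30

The order of 21 must divide p − 1 = 30 = 2 · 3 · 5.
Divisors: 1, 2, 3, 5, 6, 10, 15, 30.
Check each in increasing order: 21^1 ≡ 21;  21^2 ≡ 7;  21^3 ≡ 23;  21^5 ≡ 6;  21^6 ≡ 2;  21^10 ≡ 5;  21^15 ≡ 30;  21^30 ≡ 1.
Smallest exponent giving 1 is 30.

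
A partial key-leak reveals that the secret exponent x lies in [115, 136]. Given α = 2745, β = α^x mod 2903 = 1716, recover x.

130

Compute 2745^115 mod 2903 = 668, then multiply by 2745 repeatedly:
  2745^115=668  2745^116=1867  2745^117=1120  2745^118=123  2745^119=887
  2745^120=2101  2745^121=1887  2745^122=863  2745^123=87  2745^124=769
  2745^125=424  2745^126=2680  2745^127=398  2745^128=982  2745^129=1606
  2745^130=1716
Found 1716 at exponent 130.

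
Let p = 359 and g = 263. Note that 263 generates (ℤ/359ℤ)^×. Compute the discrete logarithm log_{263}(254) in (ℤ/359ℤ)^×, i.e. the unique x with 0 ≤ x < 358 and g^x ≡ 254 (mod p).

Baby-step giant-step with m = ceil(sqrt(358)) = 19.
Baby table (263^j mod 359 for j=0..18):
  0:1  1:263  2:241  3:199  4:282  5:212  6:111  7:114
  8:185  9:190  10:69  11:197  12:115  13:89  14:72  15:268
  16:120  17:327  18:200
Giant step factor: 263^(-19) ≡ 83 (mod 359).
Scan 254·83^i mod 359 for i = 0, 1, …:
  i=0: 254   i=1: 260   i=2: 40   i=3: 89
Match at i=3, j=13: x = 3·19 + 13 = 70.

70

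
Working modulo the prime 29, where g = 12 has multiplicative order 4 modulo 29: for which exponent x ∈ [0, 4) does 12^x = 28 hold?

2

Successive powers of 12 modulo 29:
  12^0=1  12^1=12  12^2=28
So 12^2 ≡ 28 (mod 29), giving x = 2.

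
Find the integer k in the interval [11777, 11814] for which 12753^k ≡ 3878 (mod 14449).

11797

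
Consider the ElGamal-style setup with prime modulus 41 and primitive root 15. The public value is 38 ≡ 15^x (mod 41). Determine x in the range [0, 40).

15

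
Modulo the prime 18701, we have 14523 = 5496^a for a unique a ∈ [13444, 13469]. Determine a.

Compute 5496^13444 mod 18701 = 8075, then multiply by 5496 repeatedly:
  5496^13444=8075  5496^13445=2727  5496^13446=8091  5496^13447=15859  5496^13448=14404
  5496^13449=3051  5496^13450=12200  5496^13451=8115  5496^13452=16856  5496^13453=14523
Found 14523 at exponent 13453.

13453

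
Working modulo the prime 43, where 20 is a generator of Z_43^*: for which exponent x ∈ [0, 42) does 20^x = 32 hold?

Baby-step giant-step with m = ceil(sqrt(42)) = 7.
Baby table (20^j mod 43 for j=0..6):
  0:1  1:20  2:13  3:2  4:40  5:26  6:4
Giant step factor: 20^(-7) ≡ 7 (mod 43).
Scan 32·7^i mod 43 for i = 0, 1, …:
  i=0: 32   i=1: 9   i=2: 20
Match at i=2, j=1: x = 2·7 + 1 = 15.

15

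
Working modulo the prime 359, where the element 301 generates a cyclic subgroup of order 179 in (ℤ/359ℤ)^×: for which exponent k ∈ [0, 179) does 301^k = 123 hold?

Baby-step giant-step with m = ceil(sqrt(179)) = 14.
Baby table (301^j mod 359 for j=0..13):
  0:1  1:301  2:133  3:184  4:98  5:60  6:110  7:82
  8:270  9:136  10:10  11:138  12:253  13:45
Giant step factor: 301^(-14) ≡ 37 (mod 359).
Scan 123·37^i mod 359 for i = 0, 1, …:
  i=0: 123   i=1: 243   i=2: 16   i=3: 233
  i=4: 5   i=5: 185   i=6: 24   i=7: 170
  i=8: 187   i=9: 98
Match at i=9, j=4: k = 9·14 + 4 = 130.

130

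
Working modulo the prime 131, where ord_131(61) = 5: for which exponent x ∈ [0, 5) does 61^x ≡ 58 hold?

Successive powers of 61 modulo 131:
  61^0=1  61^1=61  61^2=53  61^3=89  61^4=58
So 61^4 ≡ 58 (mod 131), giving x = 4.

4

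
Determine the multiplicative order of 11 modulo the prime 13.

12

The order of 11 must divide p − 1 = 12 = 2^2 · 3.
Divisors: 1, 2, 3, 4, 6, 12.
Check each in increasing order: 11^1 ≡ 11;  11^2 ≡ 4;  11^3 ≡ 5;  11^4 ≡ 3;  11^6 ≡ 12;  11^12 ≡ 1.
Smallest exponent giving 1 is 12.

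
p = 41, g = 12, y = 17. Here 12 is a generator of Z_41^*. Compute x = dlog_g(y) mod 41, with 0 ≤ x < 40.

19

Successive powers of 12 modulo 41:
  12^0=1  12^1=12  12^2=21  12^3=6  12^4=31  12^5=3
  12^6=36  12^7=22  12^8=18  12^9=11  12^10=9  12^11=26
  12^12=25  12^13=13  12^14=33  12^15=27  12^16=37  12^17=34
  12^18=39  12^19=17
So 12^19 ≡ 17 (mod 41), giving x = 19.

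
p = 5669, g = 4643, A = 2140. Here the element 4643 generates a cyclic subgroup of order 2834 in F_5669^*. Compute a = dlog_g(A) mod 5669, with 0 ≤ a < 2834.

2564

Baby-step giant-step with m = ceil(sqrt(2834)) = 54.
Baby table (4643^j mod 5669 for j=0..53):
  0:1  1:4643  2:3911  3:966  4:959  5:2472  6:3440  7:2347
  8:1303  9:1006  10:5271  11:180  12:2397  13:1024  14:3810  15:2550
  16:2778  17:1279  18:2954  19:2111  20:5341  21:2057  22:4055  23:616
  24:2912  25:5520  26:5480  27:1168  28:3460  29:4503  30:157  31:3319
  32:1775  33:4268  34:3169  35:2612  36:1525  37:5663  38:487  39:4879
  40:5542  41:5584  42:2175  43:2036  44:2925  45:3520  46:5302  47:2388
  48:4589  49:2625  50:5194  51:5485  52:1707  53:339
Giant step factor: 4643^(-54) ≡ 5030 (mod 5669).
Scan 2140·5030^i mod 5669 for i = 0, 1, …:
  i=0: 2140   i=1: 4438   i=2: 4287   i=3: 4403
  i=4: 3976   i=5: 4717   i=6: 1745   i=7: 1738
  i=8: 542   i=9: 5140     …   i=46: 4791
  i=47: 5480
Match at i=47, j=26: a = 47·54 + 26 = 2564.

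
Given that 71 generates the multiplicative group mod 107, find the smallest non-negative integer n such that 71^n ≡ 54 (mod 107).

Baby-step giant-step with m = ceil(sqrt(106)) = 11.
Baby table (71^j mod 107 for j=0..10):
  0:1  1:71  2:12  3:103  4:37  5:59  6:16  7:66
  8:85  9:43  10:57
Giant step factor: 71^(-11) ≡ 45 (mod 107).
Scan 54·45^i mod 107 for i = 0, 1, …:
  i=0: 54   i=1: 76   i=2: 103
Match at i=2, j=3: n = 2·11 + 3 = 25.

25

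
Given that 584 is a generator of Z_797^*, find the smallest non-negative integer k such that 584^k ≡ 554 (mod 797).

507

Baby-step giant-step with m = ceil(sqrt(796)) = 29.
Baby table (584^j mod 797 for j=0..28):
  0:1  1:584  2:737  3:28  4:412  5:711  6:784  7:378
  8:780  9:433  10:223  11:321  12:169  13:665  14:221  15:747
  16:289  17:609  18:194  19:122  20:315  21:650  22:228  23:53
  24:666  25:8  26:687  27:317  28:224
Giant step factor: 584^(-29) ≡ 583 (mod 797).
Scan 554·583^i mod 797 for i = 0, 1, …:
  i=0: 554   i=1: 197   i=2: 83   i=3: 569
  i=4: 175   i=5: 9   i=6: 465   i=7: 115
  i=8: 97   i=9: 761     …   i=16: 755
  i=17: 221
Match at i=17, j=14: k = 17·29 + 14 = 507.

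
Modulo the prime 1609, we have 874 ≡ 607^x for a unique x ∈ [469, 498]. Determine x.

Compute 607^469 mod 1609 = 182, then multiply by 607 repeatedly:
  607^469=182  607^470=1062  607^471=1034  607^472=128  607^473=464
  607^474=73  607^475=868  607^476=733  607^477=847  607^478=858
  607^479=1099  607^480=967  607^481=1293  607^482=1268  607^483=574
  607^484=874
Found 874 at exponent 484.

484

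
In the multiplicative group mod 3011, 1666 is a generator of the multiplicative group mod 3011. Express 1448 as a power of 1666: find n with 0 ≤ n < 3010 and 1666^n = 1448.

1890

Baby-step giant-step with m = ceil(sqrt(3010)) = 55.
Baby table (1666^j mod 3011 for j=0..54):
  0:1  1:1666  2:2425  3:2299  4:142  5:1714  6:1096  7:1270
  8:2098  9:2508  10:2071  11:2691  12:2838  13:838  14:2015  15:2736
  16:2533  17:1567  18:85  19:93  20:1377  21:2711  22:26  23:1162
  24:2830  25:2565  26:681  27:2410  28:1397  29:2910  30:350  31:1977
  32:2659  33:713  34:1524  35:711  36:1203  37:1883  38:2627  39:1599
  40:2210  41:2418  42:2681  43:1233  44:676  45:102  46:1316  47:448
  48:2651  49:2440  50:190  51:385  52:67  53:215  54:2892
Giant step factor: 1666^(-55) ≡ 185 (mod 3011).
Scan 1448·185^i mod 3011 for i = 0, 1, …:
  i=0: 1448   i=1: 2912   i=2: 2762   i=3: 2111
  i=4: 2116   i=5: 30   i=6: 2539   i=7: 3010
  i=8: 2826   i=9: 1907     …   i=33: 2579
  i=34: 1377
Match at i=34, j=20: n = 34·55 + 20 = 1890.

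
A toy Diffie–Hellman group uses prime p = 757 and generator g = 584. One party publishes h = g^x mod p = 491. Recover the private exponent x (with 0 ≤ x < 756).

349

Baby-step giant-step with m = ceil(sqrt(756)) = 28.
Baby table (584^j mod 757 for j=0..27):
  0:1  1:584  2:406  3:163  4:567  5:319  6:74  7:67
  8:521  9:707  10:323  11:139  12:177  13:416  14:704  15:85
  16:435  17:445  18:229  19:504  20:620  21:234  22:396  23:379
  24:292  25:203  26:460  27:662
Giant step factor: 584^(-28) ≡ 159 (mod 757).
Scan 491·159^i mod 757 for i = 0, 1, …:
  i=0: 491   i=1: 98   i=2: 442   i=3: 634
  i=4: 125   i=5: 193   i=6: 407   i=7: 368
  i=8: 223   i=9: 635   i=10: 284   i=11: 493
  i=12: 416
Match at i=12, j=13: x = 12·28 + 13 = 349.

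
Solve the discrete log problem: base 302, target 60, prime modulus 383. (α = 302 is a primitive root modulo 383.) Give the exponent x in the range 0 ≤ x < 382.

Baby-step giant-step with m = ceil(sqrt(382)) = 20.
Baby table (302^j mod 383 for j=0..19):
  0:1  1:302  2:50  3:163  4:202  5:107  6:142  7:371
  8:206  9:166  10:342  11:257  12:248  13:211  14:144  15:209
  16:306  17:109  18:363  19:88
Giant step factor: 302^(-20) ≡ 18 (mod 383).
Scan 60·18^i mod 383 for i = 0, 1, …:
  i=0: 60   i=1: 314   i=2: 290   i=3: 241
  i=4: 125   i=5: 335   i=6: 285   i=7: 151
  i=8: 37   i=9: 283   i=10: 115   i=11: 155
  i=12: 109
Match at i=12, j=17: x = 12·20 + 17 = 257.

257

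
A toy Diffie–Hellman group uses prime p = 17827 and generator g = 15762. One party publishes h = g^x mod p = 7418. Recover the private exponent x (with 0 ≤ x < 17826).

6807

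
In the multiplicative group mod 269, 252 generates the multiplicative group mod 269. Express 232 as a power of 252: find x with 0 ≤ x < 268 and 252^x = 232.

Baby-step giant-step with m = ceil(sqrt(268)) = 17.
Baby table (252^j mod 269 for j=0..16):
  0:1  1:252  2:20  3:198  4:131  5:194  6:199  7:114
  8:214  9:128  10:245  11:139  12:58  13:90  14:84  15:186
  16:66
Giant step factor: 252^(-17) ≡ 76 (mod 269).
Scan 232·76^i mod 269 for i = 0, 1, …:
  i=0: 232   i=1: 147   i=2: 143   i=3: 108
  i=4: 138   i=5: 266   i=6: 41   i=7: 157
  i=8: 96   i=9: 33   i=10: 87   i=11: 156
  i=12: 20
Match at i=12, j=2: x = 12·17 + 2 = 206.

206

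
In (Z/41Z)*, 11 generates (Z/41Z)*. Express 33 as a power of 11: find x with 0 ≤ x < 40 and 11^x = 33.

Successive powers of 11 modulo 41:
  11^0=1  11^1=11  11^2=39  11^3=19  11^4=4  11^5=3
  11^6=33
So 11^6 ≡ 33 (mod 41), giving x = 6.

6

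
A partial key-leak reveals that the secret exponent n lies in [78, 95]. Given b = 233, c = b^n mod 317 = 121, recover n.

88

Compute 233^78 mod 317 = 293, then multiply by 233 repeatedly:
  233^78=293  233^79=114  233^80=251  233^81=155  233^82=294
  233^83=30  233^84=16  233^85=241  233^86=44  233^87=108
  233^88=121
Found 121 at exponent 88.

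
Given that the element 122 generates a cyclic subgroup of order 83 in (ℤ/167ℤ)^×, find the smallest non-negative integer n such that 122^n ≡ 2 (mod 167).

27

Baby-step giant-step with m = ceil(sqrt(83)) = 10.
Baby table (122^j mod 167 for j=0..9):
  0:1  1:122  2:21  3:57  4:107  5:28  6:76  7:87
  8:93  9:157
Giant step factor: 122^(-10) ≡ 36 (mod 167).
Scan 2·36^i mod 167 for i = 0, 1, …:
  i=0: 2   i=1: 72   i=2: 87
Match at i=2, j=7: n = 2·10 + 7 = 27.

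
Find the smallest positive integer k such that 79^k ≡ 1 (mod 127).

The order of 79 must divide p − 1 = 126 = 2 · 3^2 · 7.
Divisors: 1, 2, 3, 6, 7, 9, 14, 18, 21, 42, 63, 126.
Check each in increasing order: 79^1 ≡ 79;  79^2 ≡ 18;  79^3 ≡ 25;  79^6 ≡ 117;  79^7 ≡ 99;  79^9 ≡ 4;  79^14 ≡ 22;  79^18 ≡ 16;  79^21 ≡ 19;  79^42 ≡ 107;  79^63 ≡ 1.
Smallest exponent giving 1 is 63.

63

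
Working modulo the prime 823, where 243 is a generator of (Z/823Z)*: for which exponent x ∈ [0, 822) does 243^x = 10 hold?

Baby-step giant-step with m = ceil(sqrt(822)) = 29.
Baby table (243^j mod 823 for j=0..28):
  0:1  1:243  2:616  3:725  4:53  5:534  6:551  7:567
  8:340  9:320  10:398  11:423  12:737  13:500  14:519  15:198
  16:380  17:164  18:348  19:618  20:388  21:462  22:338  23:657
  24:812  25:619  26:631  27:255  28:240
Giant step factor: 243^(-29) ≡ 386 (mod 823).
Scan 10·386^i mod 823 for i = 0, 1, …:
  i=0: 10   i=1: 568   i=2: 330   i=3: 638
  i=4: 191   i=5: 479   i=6: 542   i=7: 170
  i=8: 603   i=9: 672     …   i=15: 375
  i=16: 725
Match at i=16, j=3: x = 16·29 + 3 = 467.

467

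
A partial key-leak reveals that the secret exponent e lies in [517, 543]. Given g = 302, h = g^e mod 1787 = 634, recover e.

522

Compute 302^517 mod 1787 = 1696, then multiply by 302 repeatedly:
  302^517=1696  302^518=1110  302^519=1051  302^520=1103  302^521=724
  302^522=634
Found 634 at exponent 522.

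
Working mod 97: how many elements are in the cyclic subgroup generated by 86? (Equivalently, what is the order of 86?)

48

The order of 86 must divide p − 1 = 96 = 2^5 · 3.
Divisors: 1, 2, 3, 4, 6, 8, 12, 16, 24, 32, 48, 96.
Check each in increasing order: 86^1 ≡ 86;  86^2 ≡ 24;  86^3 ≡ 27;  86^4 ≡ 91;  86^6 ≡ 50;  86^8 ≡ 36;  86^12 ≡ 75;  86^16 ≡ 35;  86^24 ≡ 96;  86^32 ≡ 61;  86^48 ≡ 1.
Smallest exponent giving 1 is 48.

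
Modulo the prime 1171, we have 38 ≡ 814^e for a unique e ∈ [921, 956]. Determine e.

951

Compute 814^921 mod 1171 = 858, then multiply by 814 repeatedly:
  814^921=858  814^922=496  814^923=920  814^924=611  814^925=850
  814^926=1010  814^927=98  814^928=144  814^929=116  814^930=744
  814^931=209  814^932=331  814^933=104  814^934=344  814^935=147
  814^936=216  814^937=174  814^938=1116  814^939=899  814^940=1082
  814^941=156  814^942=516  814^943=806  814^944=324  814^945=261
  814^946=503  814^947=763  814^948=452  814^949=234  814^950=774
  814^951=38
Found 38 at exponent 951.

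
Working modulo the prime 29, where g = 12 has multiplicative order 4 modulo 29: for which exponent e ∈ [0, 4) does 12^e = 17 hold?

3

Successive powers of 12 modulo 29:
  12^0=1  12^1=12  12^2=28  12^3=17
So 12^3 ≡ 17 (mod 29), giving e = 3.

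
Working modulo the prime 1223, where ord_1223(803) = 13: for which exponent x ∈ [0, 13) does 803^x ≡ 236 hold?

6

Successive powers of 803 modulo 1223:
  803^0=1  803^1=803  803^2=288  803^3=117  803^4=1003  803^5=675
  803^6=236
So 803^6 ≡ 236 (mod 1223), giving x = 6.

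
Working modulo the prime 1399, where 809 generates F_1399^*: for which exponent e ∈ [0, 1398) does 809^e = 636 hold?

1254

Baby-step giant-step with m = ceil(sqrt(1398)) = 38.
Baby table (809^j mod 1399 for j=0..37):
  0:1  1:809  2:1148  3:1195  4:46  5:840  6:1045  7:409
  8:717  9:867  10:504  11:627  12:805  13:710  14:800  15:862
  16:656  17:483  18:426  19:480  20:797  21:1233  22:10  23:1095
  24:288  25:758  26:460  27:6  28:657  29:1292  30:175  31:276
  32:843  33:674  34:1055  35:105  36:1005  37:226
Giant step factor: 809^(-38) ≡ 640 (mod 1399).
Scan 636·640^i mod 1399 for i = 0, 1, …:
  i=0: 636   i=1: 1330   i=2: 608   i=3: 198
  i=4: 810   i=5: 770   i=6: 352   i=7: 41
  i=8: 1058   i=9: 4     …   i=32: 964
  i=33: 1
Match at i=33, j=0: e = 33·38 + 0 = 1254.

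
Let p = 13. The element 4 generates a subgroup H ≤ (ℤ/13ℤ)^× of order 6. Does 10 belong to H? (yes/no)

yes

10 ∈ ⟨4⟩ iff 10^6 ≡ 1 (mod 13), since |⟨4⟩| = 6.
10^6 mod 13 = 1.
Since 1 = 1, 10 lies in the subgroup.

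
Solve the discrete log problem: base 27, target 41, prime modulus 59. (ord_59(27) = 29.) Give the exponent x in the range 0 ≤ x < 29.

26

Successive powers of 27 modulo 59:
  27^0=1  27^1=27  27^2=21  27^3=36  27^4=28  27^5=48
  27^6=57  27^7=5  27^8=17  27^9=46  27^10=3  27^11=22
  27^12=4  27^13=49  27^14=25  27^15=26  27^16=53  27^17=15
  27^18=51  27^19=20  27^20=9  27^21=7  27^22=12  27^23=29
  27^24=16  27^25=19  27^26=41
So 27^26 ≡ 41 (mod 59), giving x = 26.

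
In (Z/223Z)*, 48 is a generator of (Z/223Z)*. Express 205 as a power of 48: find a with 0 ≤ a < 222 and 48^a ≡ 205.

191

Baby-step giant-step with m = ceil(sqrt(222)) = 15.
Baby table (48^j mod 223 for j=0..14):
  0:1  1:48  2:74  3:207  4:124  5:154  6:33  7:23
  8:212  9:141  10:78  11:176  12:197  13:90  14:83
Giant step factor: 48^(-15) ≡ 52 (mod 223).
Scan 205·52^i mod 223 for i = 0, 1, …:
  i=0: 205   i=1: 179   i=2: 165   i=3: 106
  i=4: 160   i=5: 69   i=6: 20   i=7: 148
  i=8: 114   i=9: 130   i=10: 70   i=11: 72
  i=12: 176
Match at i=12, j=11: a = 12·15 + 11 = 191.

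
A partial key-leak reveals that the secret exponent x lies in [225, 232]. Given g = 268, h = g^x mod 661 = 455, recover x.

232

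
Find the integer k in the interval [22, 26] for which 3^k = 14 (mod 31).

Compute 3^22 mod 31 = 14, then multiply by 3 repeatedly:
  3^22=14
Found 14 at exponent 22.

22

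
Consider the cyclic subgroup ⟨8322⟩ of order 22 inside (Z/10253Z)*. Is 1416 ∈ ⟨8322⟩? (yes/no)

no

⟨8322⟩ has order 22; its elements mod 10253 are {1, 1175, 1761, 1815, 1931, 2721, 3012, 3331, 3505, 3530, 4715, 5538, 6723, 6748, 6922, 7241, 7532, 8322, 8438, 8492, 9078, 10252}.
1416 is not in this set.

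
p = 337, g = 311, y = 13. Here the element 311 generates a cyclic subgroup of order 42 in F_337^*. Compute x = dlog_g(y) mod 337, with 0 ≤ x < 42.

20

Successive powers of 311 modulo 337:
  311^0=1  311^1=311  311^2=2  311^3=285  311^4=4  311^5=233
  311^6=8  311^7=129  311^8=16  311^9=258  311^10=32  311^11=179
  311^12=64  311^13=21  311^14=128  311^15=42  311^16=256  311^17=84
  311^18=175  311^19=168  311^20=13
So 311^20 ≡ 13 (mod 337), giving x = 20.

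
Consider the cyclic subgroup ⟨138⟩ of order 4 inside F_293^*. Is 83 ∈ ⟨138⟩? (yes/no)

83 ∈ ⟨138⟩ iff 83^4 ≡ 1 (mod 293), since |⟨138⟩| = 4.
83^4 mod 293 = 232.
Since 232 ≠ 1, 83 does not lie in the subgroup.

no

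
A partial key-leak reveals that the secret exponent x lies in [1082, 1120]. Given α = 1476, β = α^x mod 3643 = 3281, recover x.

1091

Compute 1476^1082 mod 3643 = 150, then multiply by 1476 repeatedly:
  1476^1082=150  1476^1083=2820  1476^1084=2014  1476^1085=3619  1476^1086=1006
  1476^1087=2155  1476^1088=441  1476^1089=2462  1476^1090=1841  1476^1091=3281
Found 3281 at exponent 1091.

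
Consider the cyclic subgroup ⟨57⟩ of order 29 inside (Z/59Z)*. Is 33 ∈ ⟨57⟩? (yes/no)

no

33 ∈ ⟨57⟩ iff 33^29 ≡ 1 (mod 59), since |⟨57⟩| = 29.
33^29 mod 59 = 58.
Since 58 ≠ 1, 33 does not lie in the subgroup.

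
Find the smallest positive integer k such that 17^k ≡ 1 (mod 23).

22

The order of 17 must divide p − 1 = 22 = 2 · 11.
Divisors: 1, 2, 11, 22.
Check each in increasing order: 17^1 ≡ 17;  17^2 ≡ 13;  17^11 ≡ 22;  17^22 ≡ 1.
Smallest exponent giving 1 is 22.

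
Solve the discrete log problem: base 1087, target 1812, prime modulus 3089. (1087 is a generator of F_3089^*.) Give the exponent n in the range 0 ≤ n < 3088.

2277

Baby-step giant-step with m = ceil(sqrt(3088)) = 56.
Baby table (1087^j mod 3089 for j=0..55):
  0:1  1:1087  2:1571  3:2549  4:3019  5:1135  6:1234  7:732
  8:1811  9:864  10:112  11:1273  12:2968  13:1300  14:1427  15:471
  16:2292  17:1670  18:2047  19:1009  20:188  21:482  22:1893  23:417
  24:2285  25:239  26:317  27:1700  28:678  29:1804  30:2522  31:1471
  32:1964  33:369  34:2622  35:2056  36:1525  37:1971  38:1800  39:1263
  40:1365  41:1035  42:649  43:1171  44:209  45:1686  46:905  47:1433
  48:815  49:2451  50:1519  51:1627  52:1641  53:1414  54:1785  55:403
Giant step factor: 1087^(-56) ≡ 530 (mod 3089).
Scan 1812·530^i mod 3089 for i = 0, 1, …:
  i=0: 1812   i=1: 2770   i=2: 825   i=3: 1701
  i=4: 2631   i=5: 1291   i=6: 1561   i=7: 2567
  i=8: 1350   i=9: 1941     …   i=39: 2574
  i=40: 1971
Match at i=40, j=37: n = 40·56 + 37 = 2277.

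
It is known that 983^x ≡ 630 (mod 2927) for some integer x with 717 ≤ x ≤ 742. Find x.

736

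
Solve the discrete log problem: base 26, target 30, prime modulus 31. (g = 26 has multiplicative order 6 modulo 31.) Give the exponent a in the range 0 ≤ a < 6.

3

Successive powers of 26 modulo 31:
  26^0=1  26^1=26  26^2=25  26^3=30
So 26^3 ≡ 30 (mod 31), giving a = 3.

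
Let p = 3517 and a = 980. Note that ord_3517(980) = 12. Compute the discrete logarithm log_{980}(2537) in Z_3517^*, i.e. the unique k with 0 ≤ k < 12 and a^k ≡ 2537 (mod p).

Successive powers of 980 modulo 3517:
  980^0=1  980^1=980  980^2=259  980^3=596  980^4=258  980^5=3133
  980^6=3516  980^7=2537
So 980^7 ≡ 2537 (mod 3517), giving k = 7.

7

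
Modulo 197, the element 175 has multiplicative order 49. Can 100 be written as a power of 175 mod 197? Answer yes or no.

yes

100 ∈ ⟨175⟩ iff 100^49 ≡ 1 (mod 197), since |⟨175⟩| = 49.
100^49 mod 197 = 1.
Since 1 = 1, 100 lies in the subgroup.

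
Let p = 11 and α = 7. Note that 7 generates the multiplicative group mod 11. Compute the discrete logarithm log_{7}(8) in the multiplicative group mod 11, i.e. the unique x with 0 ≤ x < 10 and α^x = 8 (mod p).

9

Successive powers of 7 modulo 11:
  7^0=1  7^1=7  7^2=5  7^3=2  7^4=3  7^5=10
  7^6=4  7^7=6  7^8=9  7^9=8
So 7^9 ≡ 8 (mod 11), giving x = 9.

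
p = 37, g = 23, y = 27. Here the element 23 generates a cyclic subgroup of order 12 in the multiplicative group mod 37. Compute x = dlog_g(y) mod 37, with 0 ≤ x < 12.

Successive powers of 23 modulo 37:
  23^0=1  23^1=23  23^2=11  23^3=31  23^4=10  23^5=8
  23^6=36  23^7=14  23^8=26  23^9=6  23^10=27
So 23^10 ≡ 27 (mod 37), giving x = 10.

10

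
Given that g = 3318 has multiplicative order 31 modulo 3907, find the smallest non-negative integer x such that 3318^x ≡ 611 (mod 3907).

Successive powers of 3318 modulo 3907:
  3318^0=1  3318^1=3318  3318^2=3105  3318^3=3538  3318^4=2456  3318^5=2913
  3318^6=3323  3318^7=160  3318^8=3435  3318^9=611
So 3318^9 ≡ 611 (mod 3907), giving x = 9.

9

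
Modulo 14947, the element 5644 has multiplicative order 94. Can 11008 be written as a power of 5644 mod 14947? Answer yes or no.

yes

11008 ∈ ⟨5644⟩ iff 11008^94 ≡ 1 (mod 14947), since |⟨5644⟩| = 94.
11008^94 mod 14947 = 1.
Since 1 = 1, 11008 lies in the subgroup.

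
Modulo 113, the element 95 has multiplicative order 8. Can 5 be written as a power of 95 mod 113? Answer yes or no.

⟨95⟩ has order 8; its elements mod 113 are {1, 15, 18, 44, 69, 95, 98, 112}.
5 is not in this set.

no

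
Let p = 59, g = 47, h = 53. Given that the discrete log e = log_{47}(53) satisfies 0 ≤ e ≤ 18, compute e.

Compute 47^0 mod 59 = 1, then multiply by 47 repeatedly:
  47^0=1  47^1=47  47^2=26  47^3=42  47^4=27
  47^5=30  47^6=53
Found 53 at exponent 6.

6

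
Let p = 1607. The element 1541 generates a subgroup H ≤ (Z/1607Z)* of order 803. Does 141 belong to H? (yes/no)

141 ∈ ⟨1541⟩ iff 141^803 ≡ 1 (mod 1607), since |⟨1541⟩| = 803.
141^803 mod 1607 = 1606.
Since 1606 ≠ 1, 141 does not lie in the subgroup.

no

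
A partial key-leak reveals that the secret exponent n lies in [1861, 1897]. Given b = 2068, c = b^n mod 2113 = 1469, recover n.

Compute 2068^1861 mod 2113 = 2006, then multiply by 2068 repeatedly:
  2068^1861=2006  2068^1862=589  2068^1863=964  2068^1864=993  2068^1865=1801
  2068^1866=1362  2068^1867=2100  2068^1868=585  2068^1869=1144  2068^1870=1345
  2068^1871=752  2068^1872=2081  2068^1873=1440  2068^1874=703  2068^1875=60
  2068^1876=1526  2068^1877=1059  2068^1878=944  2068^1879=1893  2068^1880=1448
  2068^1881=343  2068^1882=1469
Found 1469 at exponent 1882.

1882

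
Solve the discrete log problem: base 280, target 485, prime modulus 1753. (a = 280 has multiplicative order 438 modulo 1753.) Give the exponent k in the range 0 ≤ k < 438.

221

Baby-step giant-step with m = ceil(sqrt(438)) = 21.
Baby table (280^j mod 1753 for j=0..20):
  0:1  1:280  2:1268  3:934  4:323  5:1037  6:1115  7:166
  8:902  9:128  10:780  11:1028  12:348  13:1025  14:1261  15:727
  16:212  17:1511  18:607  19:1672  20:109
Giant step factor: 280^(-21) ≡ 1497 (mod 1753).
Scan 485·1497^i mod 1753 for i = 0, 1, …:
  i=0: 485   i=1: 303   i=2: 1317   i=3: 1177
  i=4: 204   i=5: 366   i=6: 966   i=7: 1630
  i=8: 1687   i=9: 1119   i=10: 1028
Match at i=10, j=11: k = 10·21 + 11 = 221.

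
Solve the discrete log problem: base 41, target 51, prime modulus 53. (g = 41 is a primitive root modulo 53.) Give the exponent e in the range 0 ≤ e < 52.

Successive powers of 41 modulo 53:
  41^0=1  41^1=41  41^2=38  41^3=21  41^4=13  41^5=3
  41^6=17  41^7=8  41^8=10  41^9=39  41^10=9  41^11=51
So 41^11 ≡ 51 (mod 53), giving e = 11.

11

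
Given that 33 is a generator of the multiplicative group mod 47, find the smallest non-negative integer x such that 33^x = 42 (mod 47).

6

Successive powers of 33 modulo 47:
  33^0=1  33^1=33  33^2=8  33^3=29  33^4=17  33^5=44
  33^6=42
So 33^6 ≡ 42 (mod 47), giving x = 6.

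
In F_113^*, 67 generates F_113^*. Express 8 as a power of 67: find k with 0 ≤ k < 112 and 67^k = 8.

100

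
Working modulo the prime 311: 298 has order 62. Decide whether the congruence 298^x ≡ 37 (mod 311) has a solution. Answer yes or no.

no

37 ∈ ⟨298⟩ iff 37^62 ≡ 1 (mod 311), since |⟨298⟩| = 62.
37^62 mod 311 = 216.
Since 216 ≠ 1, 37 does not lie in the subgroup.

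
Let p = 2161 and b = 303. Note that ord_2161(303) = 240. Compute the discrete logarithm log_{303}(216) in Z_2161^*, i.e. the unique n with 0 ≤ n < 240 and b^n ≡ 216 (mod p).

Baby-step giant-step with m = ceil(sqrt(240)) = 16.
Baby table (303^j mod 2161 for j=0..15):
  0:1  1:303  2:1047  3:1735  4:582  5:1305  6:2113  7:583
  8:1608  9:999  10:157  11:29  12:143  13:109  14:612  15:1751
Giant step factor: 303^(-16) ≡ 1886 (mod 2161).
Scan 216·1886^i mod 2161 for i = 0, 1, …:
  i=0: 216   i=1: 1108   i=2: 1
Match at i=2, j=0: n = 2·16 + 0 = 32.

32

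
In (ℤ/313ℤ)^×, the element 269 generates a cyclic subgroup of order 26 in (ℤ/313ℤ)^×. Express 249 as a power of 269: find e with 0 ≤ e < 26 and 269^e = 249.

Successive powers of 269 modulo 313:
  269^0=1  269^1=269  269^2=58  269^3=265  269^4=234  269^5=33
  269^6=113  269^7=36  269^8=294  269^9=210  269^10=150  269^11=286
  269^12=249
So 269^12 ≡ 249 (mod 313), giving e = 12.

12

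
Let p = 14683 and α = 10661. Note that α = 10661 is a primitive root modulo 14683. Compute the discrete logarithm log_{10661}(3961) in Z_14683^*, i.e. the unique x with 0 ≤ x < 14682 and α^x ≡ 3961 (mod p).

6849

Baby-step giant-step with m = ceil(sqrt(14682)) = 122.
Baby table (10661^j mod 14683 for j=0..121):
  0:1  1:10661  2:10501  3:7969  4:1671  5:4052  6:986  7:13401
  8:2471  9:2029  10:3110  11:1496  12:3118  13:13369  14:13711  15:3706
  16:12396  17:6756  18:5601  19:11183  20:10686  21:12732  22:6200  23:10017
  24:1778  25:14188  26:8685  27:14470  28:5072  29:9786  30:5831  31:11152
  32:3221  33:10227  34:8772  35:2265  36:8313  37:12988  38:4378  39:11284
  40:905  41:1474  42:3504  43:2592  44:14589  45:10993  46:11350  47:14430
  48:4439  49:870  50:10097  51:3044  52:2654  53:153  54:1320  55:6206
  56:568  57:6052  58:3270  59:4028  60:9416  61:10988  62:2094  63:5974
  64:8643  65:7198  66:4520  67:12797  68:9064  69:2481  70:5858  71:5339
  72:7771  73:5145  74:9840  75:8888  76:5569  77:7740  78:12363  79:7335
  80:11460  81:12500  82:14275  83:11163  84:3028  85:8274  86:8333  87:5963
  88:8836  89:9151  90:4959  91:9099  92:8541  93:6318  94:5277  95:7524
  96:135  97:301  98:8067  99:3956  100:5340  101:3749  102:963  103:3126
  104:10559  105:9621  106:8726  107:11081  108:9806  109:13489  110:927  111:1088
  112:14281  113:1714  114:7302  115:12039  116:3676  117:909  118:69  119:1459
  120:5102  121:6590
Giant step factor: 10661^(-122) ≡ 6626 (mod 14683).
Scan 3961·6626^i mod 14683 for i = 0, 1, …:
  i=0: 3961   i=1: 7065   i=2: 3286   i=3: 12830
  i=4: 11693   i=5: 10310   i=6: 8744   i=7: 13309
  i=8: 14019   i=9: 5236     …   i=55: 12211
  i=56: 6756
Match at i=56, j=17: x = 56·122 + 17 = 6849.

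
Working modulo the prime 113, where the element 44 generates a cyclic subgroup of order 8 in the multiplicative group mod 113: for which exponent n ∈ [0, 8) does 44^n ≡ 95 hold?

3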